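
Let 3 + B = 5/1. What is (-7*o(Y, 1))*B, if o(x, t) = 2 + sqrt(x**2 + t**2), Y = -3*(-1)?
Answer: -28 - 14*sqrt(10) ≈ -72.272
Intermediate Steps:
Y = 3
B = 2 (B = -3 + 5/1 = -3 + 5*1 = -3 + 5 = 2)
o(x, t) = 2 + sqrt(t**2 + x**2)
(-7*o(Y, 1))*B = -7*(2 + sqrt(1**2 + 3**2))*2 = -7*(2 + sqrt(1 + 9))*2 = -7*(2 + sqrt(10))*2 = (-14 - 7*sqrt(10))*2 = -28 - 14*sqrt(10)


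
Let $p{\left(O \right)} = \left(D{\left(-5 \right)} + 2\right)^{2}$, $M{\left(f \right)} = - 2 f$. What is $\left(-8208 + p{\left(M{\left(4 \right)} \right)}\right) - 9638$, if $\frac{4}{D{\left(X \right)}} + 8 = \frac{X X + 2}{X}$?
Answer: $- \frac{80097698}{4489} \approx -17843.0$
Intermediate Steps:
$D{\left(X \right)} = \frac{4}{-8 + \frac{2 + X^{2}}{X}}$ ($D{\left(X \right)} = \frac{4}{-8 + \frac{X X + 2}{X}} = \frac{4}{-8 + \frac{X^{2} + 2}{X}} = \frac{4}{-8 + \frac{2 + X^{2}}{X}}$)
$p{\left(O \right)} = \frac{12996}{4489}$ ($p{\left(O \right)} = \left(4 \left(-5\right) \frac{1}{2 + \left(-5\right)^{2} - -40} + 2\right)^{2} = \left(4 \left(-5\right) \frac{1}{2 + 25 + 40} + 2\right)^{2} = \left(4 \left(-5\right) \frac{1}{67} + 2\right)^{2} = \left(- \frac{20}{67} + 2\right)^{2} = \left(\frac{114}{67}\right)^{2} = \frac{12996}{4489}$)
$\left(-8208 + p{\left(M{\left(4 \right)} \right)}\right) - 9638 = \left(-8208 + \frac{12996}{4489}\right) - 9638 = - \frac{36832716}{4489} - 9638 = - \frac{80097698}{4489}$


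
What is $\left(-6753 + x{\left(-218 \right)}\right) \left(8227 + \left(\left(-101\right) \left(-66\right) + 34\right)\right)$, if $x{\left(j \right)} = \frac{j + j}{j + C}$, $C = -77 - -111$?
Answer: $- \frac{201533321}{2} \approx -1.0077 \cdot 10^{8}$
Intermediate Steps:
$C = 34$ ($C = -77 + 111 = 34$)
$x{\left(j \right)} = \frac{2 j}{34 + j}$ ($x{\left(j \right)} = \frac{j + j}{j + 34} = \frac{2 j}{34 + j}$)
$\left(-6753 + x{\left(-218 \right)}\right) \left(8227 + \left(\left(-101\right) \left(-66\right) + 34\right)\right) = \left(-6753 + 2 \left(-218\right) \frac{1}{34 - 218}\right) \left(8227 + \left(\left(-101\right) \left(-66\right) + 34\right)\right) = \left(-6753 + 2 \left(-218\right) \frac{1}{-184}\right) \left(8227 + \left(6666 + 34\right)\right) = \left(-6753 + 2 \left(-218\right) \left(- \frac{1}{184}\right)\right) \left(8227 + 6700\right) = \left(-6753 + \frac{109}{46}\right) 14927 = \left(- \frac{310529}{46}\right) 14927 = - \frac{201533321}{2}$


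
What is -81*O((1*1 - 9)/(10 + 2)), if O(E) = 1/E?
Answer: 243/2 ≈ 121.50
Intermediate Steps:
-81*O((1*1 - 9)/(10 + 2)) = -81*(10 + 2)/(1*1 - 9) = -81*12/(1 - 9) = -81/((-8*1/12)) = -81/(-2/3) = -81*(-3/2) = 243/2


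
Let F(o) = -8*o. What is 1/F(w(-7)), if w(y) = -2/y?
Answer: -7/16 ≈ -0.43750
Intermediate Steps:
1/F(w(-7)) = 1/(-(-16)/(-7)) = 1/(-(-16)*(-1)/7) = 1/(-8*2/7) = 1/(-16/7) = -7/16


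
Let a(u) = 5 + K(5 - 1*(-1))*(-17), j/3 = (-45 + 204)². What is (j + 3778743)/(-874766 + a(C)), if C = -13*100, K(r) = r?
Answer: -1284862/291621 ≈ -4.4059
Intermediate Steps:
j = 75843 (j = 3*(-45 + 204)² = 3*159² = 3*25281 = 75843)
C = -1300
a(u) = -97 (a(u) = 5 + (5 - 1*(-1))*(-17) = 5 + (5 + 1)*(-17) = 5 + 6*(-17) = 5 - 102 = -97)
(j + 3778743)/(-874766 + a(C)) = (75843 + 3778743)/(-874766 - 97) = 3854586/(-874863) = 3854586*(-1/874863) = -1284862/291621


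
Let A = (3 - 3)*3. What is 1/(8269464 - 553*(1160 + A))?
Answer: 1/7627984 ≈ 1.3110e-7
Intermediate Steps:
A = 0 (A = 0*3 = 0)
1/(8269464 - 553*(1160 + A)) = 1/(8269464 - 553*(1160 + 0)) = 1/(8269464 - 553*1160) = 1/(8269464 - 641480) = 1/7627984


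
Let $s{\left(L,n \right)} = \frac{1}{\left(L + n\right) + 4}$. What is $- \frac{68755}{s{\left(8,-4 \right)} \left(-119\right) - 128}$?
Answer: $\frac{550040}{1143} \approx 481.22$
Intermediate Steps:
$s{\left(L,n \right)} = \frac{1}{4 + L + n}$
$- \frac{68755}{s{\left(8,-4 \right)} \left(-119\right) - 128} = - \frac{68755}{\frac{1}{4 + 8 - 4} \left(-119\right) - 128} = - \frac{68755}{\frac{1}{8} \left(-119\right) - 128} = - \frac{68755}{- \frac{119}{8} - 128} = - \frac{68755}{- \frac{1143}{8}} = \left(-68755\right) \left(- \frac{8}{1143}\right) = \frac{550040}{1143}$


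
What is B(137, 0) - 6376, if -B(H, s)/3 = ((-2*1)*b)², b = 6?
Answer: -6808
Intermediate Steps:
B(H, s) = -432 (B(H, s) = -3*(-2*1*6)² = -3*(-2*6)² = -3*(-12)² = -3*144 = -432)
B(137, 0) - 6376 = -432 - 6376 = -6808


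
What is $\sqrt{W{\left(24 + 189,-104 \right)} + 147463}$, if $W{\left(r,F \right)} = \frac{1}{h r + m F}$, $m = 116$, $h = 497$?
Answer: $\frac{2 \sqrt{324340341741141}}{93797} \approx 384.01$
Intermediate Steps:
$W{\left(r,F \right)} = \frac{1}{116 F + 497 r}$ ($W{\left(r,F \right)} = \frac{1}{497 r + 116 F} = \frac{1}{116 F + 497 r}$)
$\sqrt{W{\left(24 + 189,-104 \right)} + 147463} = \sqrt{\frac{1}{116 \left(-104\right) + 497 \left(24 + 189\right)} + 147463} = \sqrt{\frac{1}{-12064 + 497 \cdot 213} + 147463} = \sqrt{\frac{1}{-12064 + 105861} + 147463} = \sqrt{\frac{1}{93797} + 147463} = \sqrt{\frac{13831587012}{93797}} = \frac{2 \sqrt{324340341741141}}{93797}$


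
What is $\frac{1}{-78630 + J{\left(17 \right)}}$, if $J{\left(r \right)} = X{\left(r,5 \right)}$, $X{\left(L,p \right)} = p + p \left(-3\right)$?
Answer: $- \frac{1}{78640} \approx -1.2716 \cdot 10^{-5}$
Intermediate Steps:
$X{\left(L,p \right)} = - 2 p$ ($X{\left(L,p \right)} = p - 3 p = - 2 p$)
$J{\left(r \right)} = -10$ ($J{\left(r \right)} = \left(-2\right) 5 = -10$)
$\frac{1}{-78630 + J{\left(17 \right)}} = \frac{1}{-78630 - 10} = \frac{1}{-78640} = - \frac{1}{78640}$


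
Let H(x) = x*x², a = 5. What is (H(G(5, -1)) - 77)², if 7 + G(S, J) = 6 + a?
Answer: 169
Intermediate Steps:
G(S, J) = 4 (G(S, J) = -7 + (6 + 5) = -7 + 11 = 4)
H(x) = x³
(H(G(5, -1)) - 77)² = (4³ - 77)² = (64 - 77)² = (-13)² = 169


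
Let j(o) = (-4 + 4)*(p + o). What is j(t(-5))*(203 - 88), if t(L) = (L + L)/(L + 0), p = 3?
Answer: 0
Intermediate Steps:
t(L) = 2 (t(L) = (2*L)/L = 2)
j(o) = 0 (j(o) = (-4 + 4)*(3 + o) = 0*(3 + o) = 0)
j(t(-5))*(203 - 88) = 0*(203 - 88) = 0*115 = 0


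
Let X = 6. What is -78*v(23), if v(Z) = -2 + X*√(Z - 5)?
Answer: 156 - 1404*√2 ≈ -1829.6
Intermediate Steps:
v(Z) = -2 + 6*√(-5 + Z) (v(Z) = -2 + 6*√(Z - 5) = -2 + 6*√(-5 + Z))
-78*v(23) = -78*(-2 + 6*√(-5 + 23)) = -78*(-2 + 6*√18) = -78*(-2 + 6*(3*√2)) = -78*(-2 + 18*√2) = 156 - 1404*√2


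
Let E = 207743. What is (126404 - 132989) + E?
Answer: 201158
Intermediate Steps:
(126404 - 132989) + E = (126404 - 132989) + 207743 = -6585 + 207743 = 201158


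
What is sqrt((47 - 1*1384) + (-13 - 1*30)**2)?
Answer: 16*sqrt(2) ≈ 22.627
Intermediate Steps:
sqrt((47 - 1*1384) + (-13 - 1*30)**2) = sqrt((47 - 1384) + (-13 - 30)**2) = sqrt(-1337 + (-43)**2) = sqrt(-1337 + 1849) = sqrt(512) = 16*sqrt(2)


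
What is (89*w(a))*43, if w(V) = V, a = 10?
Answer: 38270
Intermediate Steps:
(89*w(a))*43 = (89*10)*43 = 890*43 = 38270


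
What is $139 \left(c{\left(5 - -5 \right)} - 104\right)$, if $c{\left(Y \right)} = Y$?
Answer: $-13066$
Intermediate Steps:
$139 \left(c{\left(5 - -5 \right)} - 104\right) = 139 \left(\left(5 - -5\right) - 104\right) = 139 \left(\left(5 + 5\right) - 104\right) = 139 \left(10 - 104\right) = 139 \left(-94\right) = -13066$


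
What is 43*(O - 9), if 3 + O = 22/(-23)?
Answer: -12814/23 ≈ -557.13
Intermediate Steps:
O = -91/23 (O = -3 + 22/(-23) = -3 + 22*(-1/23) = -3 - 22/23 = -91/23 ≈ -3.9565)
43*(O - 9) = 43*(-91/23 - 9) = 43*(-298/23) = -12814/23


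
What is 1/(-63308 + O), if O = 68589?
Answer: 1/5281 ≈ 0.00018936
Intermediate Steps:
1/(-63308 + O) = 1/(-63308 + 68589) = 1/5281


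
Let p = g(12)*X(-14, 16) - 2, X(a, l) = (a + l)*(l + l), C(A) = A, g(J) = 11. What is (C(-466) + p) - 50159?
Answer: -49923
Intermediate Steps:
X(a, l) = 2*l*(a + l) (X(a, l) = (a + l)*(2*l) = 2*l*(a + l))
p = 702 (p = 11*(2*16*(-14 + 16)) - 2 = 11*(2*16*2) - 2 = 11*64 - 2 = 704 - 2 = 702)
(C(-466) + p) - 50159 = (-466 + 702) - 50159 = 236 - 50159 = -49923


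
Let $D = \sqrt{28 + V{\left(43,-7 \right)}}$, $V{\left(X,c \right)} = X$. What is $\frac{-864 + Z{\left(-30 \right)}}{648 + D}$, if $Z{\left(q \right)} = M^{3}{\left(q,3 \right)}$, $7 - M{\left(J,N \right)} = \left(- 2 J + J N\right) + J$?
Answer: $\frac{194334552}{419833} - \frac{299899 \sqrt{71}}{419833} \approx 456.87$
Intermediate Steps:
$M{\left(J,N \right)} = 7 + J - J N$ ($M{\left(J,N \right)} = 7 - \left(\left(- 2 J + J N\right) + J\right) = 7 - \left(- J + J N\right) = 7 + J - J N$)
$D = \sqrt{71}$ ($D = \sqrt{28 + 43} = \sqrt{71} \approx 8.4261$)
$Z{\left(q \right)} = \left(7 - 2 q\right)^{3}$ ($Z{\left(q \right)} = \left(7 + q - q 3\right)^{3} = \left(7 + q - 3 q\right)^{3} = \left(7 - 2 q\right)^{3}$)
$\frac{-864 + Z{\left(-30 \right)}}{648 + D} = \frac{-864 + \left(7 - -60\right)^{3}}{648 + \sqrt{71}} = \frac{-864 + \left(7 + 60\right)^{3}}{648 + \sqrt{71}} = \frac{-864 + 67^{3}}{648 + \sqrt{71}} = \frac{-864 + 300763}{648 + \sqrt{71}} = \frac{299899}{648 + \sqrt{71}}$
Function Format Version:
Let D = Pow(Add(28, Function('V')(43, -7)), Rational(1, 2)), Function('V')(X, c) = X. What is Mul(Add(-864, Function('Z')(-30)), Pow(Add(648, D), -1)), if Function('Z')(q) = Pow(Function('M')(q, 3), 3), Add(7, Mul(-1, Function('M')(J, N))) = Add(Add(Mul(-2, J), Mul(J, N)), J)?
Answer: Add(Rational(194334552, 419833), Mul(Rational(-299899, 419833), Pow(71, Rational(1, 2)))) ≈ 456.87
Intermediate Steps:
Function('M')(J, N) = Add(7, J, Mul(-1, J, N)) (Function('M')(J, N) = Add(7, Mul(-1, Add(Add(Mul(-2, J), Mul(J, N)), J))) = Add(7, Mul(-1, Add(Mul(-1, J), Mul(J, N)))) = Add(7, Add(J, Mul(-1, J, N))) = Add(7, J, Mul(-1, J, N)))
D = Pow(71, Rational(1, 2)) (D = Pow(Add(28, 43), Rational(1, 2)) = Pow(71, Rational(1, 2)) ≈ 8.4261)
Function('Z')(q) = Pow(Add(7, Mul(-2, q)), 3) (Function('Z')(q) = Pow(Add(7, q, Mul(-1, q, 3)), 3) = Pow(Add(7, q, Mul(-3, q)), 3) = Pow(Add(7, Mul(-2, q)), 3))
Mul(Add(-864, Function('Z')(-30)), Pow(Add(648, D), -1)) = Mul(Add(-864, Pow(Add(7, Mul(-2, -30)), 3)), Pow(Add(648, Pow(71, Rational(1, 2))), -1)) = Mul(Add(-864, Pow(Add(7, 60), 3)), Pow(Add(648, Pow(71, Rational(1, 2))), -1)) = Mul(Add(-864, Pow(67, 3)), Pow(Add(648, Pow(71, Rational(1, 2))), -1)) = Mul(Add(-864, 300763), Pow(Add(648, Pow(71, Rational(1, 2))), -1)) = Mul(299899, Pow(Add(648, Pow(71, Rational(1, 2))), -1))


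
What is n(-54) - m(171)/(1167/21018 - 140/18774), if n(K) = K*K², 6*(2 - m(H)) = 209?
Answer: -70800539619/451589 ≈ -1.5678e+5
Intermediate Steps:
m(H) = -197/6 (m(H) = 2 - ⅙*209 = 2 - 209/6 = -197/6)
n(K) = K³
n(-54) - m(171)/(1167/21018 - 140/18774) = (-54)³ - (-197)/(6*(1167/21018 - 140/18774)) = -157464 - (-197)/(6*(1167*(1/21018) - 140*1/18774)) = -157464 - (-197)/(6*(389/7006 - 10/1341)) = -157464 - (-197)/(6*451589/9395046) = -157464 - (-197)*9395046/(6*451589) = -157464 - 1*(-308470677/451589) = -157464 + 308470677/451589 = -70800539619/451589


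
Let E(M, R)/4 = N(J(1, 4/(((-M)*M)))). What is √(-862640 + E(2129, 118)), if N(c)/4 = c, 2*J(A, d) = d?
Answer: 4*I*√244377339517/2129 ≈ 928.78*I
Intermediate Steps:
J(A, d) = d/2
N(c) = 4*c
E(M, R) = -32/M² (E(M, R) = 4*(4*((4/(((-M)*M)))/2)) = 4*(4*((4/((-M²)))/2)) = 4*(4*((4*(-1/M²))/2)) = 4*(4*((-4/M²)/2)) = 4*(4*(-2/M²)) = 4*(-8/M²) = -32/M²)
√(-862640 + E(2129, 118)) = √(-862640 - 32/2129²) = √(-862640 - 32*1/4532641) = √(-862640 - 32/4532641) = √(-3910037432272/4532641) = 4*I*√244377339517/2129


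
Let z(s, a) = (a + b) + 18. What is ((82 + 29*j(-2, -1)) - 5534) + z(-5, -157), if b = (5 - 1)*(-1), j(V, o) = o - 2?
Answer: -5682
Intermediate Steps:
j(V, o) = -2 + o
b = -4 (b = 4*(-1) = -4)
z(s, a) = 14 + a (z(s, a) = (a - 4) + 18 = (-4 + a) + 18 = 14 + a)
((82 + 29*j(-2, -1)) - 5534) + z(-5, -157) = ((82 + 29*(-2 - 1)) - 5534) + (14 - 157) = ((82 + 29*(-3)) - 5534) - 143 = ((82 - 87) - 5534) - 143 = (-5 - 5534) - 143 = -5539 - 143 = -5682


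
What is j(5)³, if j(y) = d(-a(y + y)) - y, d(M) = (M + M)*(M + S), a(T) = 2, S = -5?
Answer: 12167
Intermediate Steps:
d(M) = 2*M*(-5 + M) (d(M) = (M + M)*(M - 5) = (2*M)*(-5 + M) = 2*M*(-5 + M))
j(y) = 28 - y (j(y) = 2*(-1*2)*(-5 - 1*2) - y = 2*(-2)*(-5 - 2) - y = 2*(-2)*(-7) - y = 28 - y)
j(5)³ = (28 - 1*5)³ = (28 - 5)³ = 23³ = 12167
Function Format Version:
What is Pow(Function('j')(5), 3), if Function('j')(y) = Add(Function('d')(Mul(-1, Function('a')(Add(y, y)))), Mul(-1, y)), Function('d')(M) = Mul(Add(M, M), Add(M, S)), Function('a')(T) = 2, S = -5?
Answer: 12167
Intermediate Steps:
Function('d')(M) = Mul(2, M, Add(-5, M)) (Function('d')(M) = Mul(Add(M, M), Add(M, -5)) = Mul(Mul(2, M), Add(-5, M)) = Mul(2, M, Add(-5, M)))
Function('j')(y) = Add(28, Mul(-1, y)) (Function('j')(y) = Add(Mul(2, Mul(-1, 2), Add(-5, Mul(-1, 2))), Mul(-1, y)) = Add(Mul(2, -2, Add(-5, -2)), Mul(-1, y)) = Add(Mul(2, -2, -7), Mul(-1, y)) = Add(28, Mul(-1, y)))
Pow(Function('j')(5), 3) = Pow(Add(28, Mul(-1, 5)), 3) = Pow(Add(28, -5), 3) = Pow(23, 3) = 12167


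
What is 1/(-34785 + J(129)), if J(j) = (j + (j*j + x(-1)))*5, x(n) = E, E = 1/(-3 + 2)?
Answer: 1/49060 ≈ 2.0383e-5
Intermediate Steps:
E = -1 (E = 1/(-1) = -1)
x(n) = -1
J(j) = -5 + 5*j + 5*j² (J(j) = (j + (j*j - 1))*5 = (j + (j² - 1))*5 = (j + (-1 + j²))*5 = (-1 + j + j²)*5 = -5 + 5*j + 5*j²)
1/(-34785 + J(129)) = 1/(-34785 + (-5 + 5*129 + 5*129²)) = 1/(-34785 + (-5 + 645 + 5*16641)) = 1/(-34785 + (-5 + 645 + 83205)) = 1/(-34785 + 83845) = 1/49060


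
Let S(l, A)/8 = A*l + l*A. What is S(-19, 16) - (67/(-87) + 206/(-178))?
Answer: -37647028/7743 ≈ -4862.1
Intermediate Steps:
S(l, A) = 16*A*l (S(l, A) = 8*(A*l + l*A) = 8*(A*l + A*l) = 8*(2*A*l) = 16*A*l)
S(-19, 16) - (67/(-87) + 206/(-178)) = 16*16*(-19) - (67/(-87) + 206/(-178)) = -4864 - (67*(-1/87) + 206*(-1/178)) = -4864 - (-67/87 - 103/89) = -4864 - 1*(-14924/7743) = -4864 + 14924/7743 = -37647028/7743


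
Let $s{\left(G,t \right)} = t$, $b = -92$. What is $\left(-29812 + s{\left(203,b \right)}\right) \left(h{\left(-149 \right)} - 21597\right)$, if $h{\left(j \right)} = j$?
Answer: $650292384$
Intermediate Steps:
$\left(-29812 + s{\left(203,b \right)}\right) \left(h{\left(-149 \right)} - 21597\right) = \left(-29812 - 92\right) \left(-149 - 21597\right) = \left(-29904\right) \left(-21746\right) = 650292384$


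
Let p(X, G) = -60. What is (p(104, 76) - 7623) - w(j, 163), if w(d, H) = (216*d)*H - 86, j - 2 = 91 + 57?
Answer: -5288797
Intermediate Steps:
j = 150 (j = 2 + (91 + 57) = 2 + 148 = 150)
w(d, H) = -86 + 216*H*d (w(d, H) = 216*H*d - 86 = -86 + 216*H*d)
(p(104, 76) - 7623) - w(j, 163) = (-60 - 7623) - (-86 + 216*163*150) = -7683 - (-86 + 5281200) = -7683 - 1*5281114 = -7683 - 5281114 = -5288797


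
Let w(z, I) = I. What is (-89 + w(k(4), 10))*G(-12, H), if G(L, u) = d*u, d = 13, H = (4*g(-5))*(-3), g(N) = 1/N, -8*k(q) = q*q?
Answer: -12324/5 ≈ -2464.8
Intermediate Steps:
k(q) = -q**2/8 (k(q) = -q*q/8 = -q**2/8)
H = 12/5 (H = (4/(-5))*(-3) = (4*(-1/5))*(-3) = -4/5*(-3) = 12/5 ≈ 2.4000)
G(L, u) = 13*u
(-89 + w(k(4), 10))*G(-12, H) = (-89 + 10)*(13*(12/5)) = -79*156/5 = -12324/5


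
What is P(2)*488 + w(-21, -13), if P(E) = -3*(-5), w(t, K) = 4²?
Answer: 7336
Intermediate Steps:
w(t, K) = 16
P(E) = 15
P(2)*488 + w(-21, -13) = 15*488 + 16 = 7320 + 16 = 7336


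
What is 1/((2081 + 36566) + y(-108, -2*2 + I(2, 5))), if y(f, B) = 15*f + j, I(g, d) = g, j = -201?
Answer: 1/36826 ≈ 2.7155e-5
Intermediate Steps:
y(f, B) = -201 + 15*f (y(f, B) = 15*f - 201 = -201 + 15*f)
1/((2081 + 36566) + y(-108, -2*2 + I(2, 5))) = 1/((2081 + 36566) + (-201 + 15*(-108))) = 1/(38647 + (-201 - 1620)) = 1/(38647 - 1821) = 1/36826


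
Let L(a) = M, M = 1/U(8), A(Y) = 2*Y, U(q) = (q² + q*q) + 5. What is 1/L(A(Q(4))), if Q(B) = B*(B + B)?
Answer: 133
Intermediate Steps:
U(q) = 5 + 2*q² (U(q) = (q² + q²) + 5 = 2*q² + 5 = 5 + 2*q²)
Q(B) = 2*B² (Q(B) = B*(2*B) = 2*B²)
M = 1/133 (M = 1/(5 + 2*8²) = 1/(5 + 2*64) = 1/(5 + 128) = 1/133 ≈ 0.0075188)
L(a) = 1/133
1/L(A(Q(4))) = 1/(1/133) = 133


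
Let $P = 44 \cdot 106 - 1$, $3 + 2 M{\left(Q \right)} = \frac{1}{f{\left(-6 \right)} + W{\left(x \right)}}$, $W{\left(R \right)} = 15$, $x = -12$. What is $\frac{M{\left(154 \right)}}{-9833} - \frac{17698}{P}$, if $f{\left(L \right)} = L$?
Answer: $- \frac{1566159287}{412661511} \approx -3.7953$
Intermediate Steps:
$M{\left(Q \right)} = - \frac{13}{9}$ ($M{\left(Q \right)} = - \frac{3}{2} + \frac{1}{2 \left(-6 + 15\right)} = - \frac{3}{2} + \frac{1}{2 \cdot 9} = - \frac{3}{2} + \frac{1}{2} \cdot \frac{1}{9} = - \frac{3}{2} + \frac{1}{18} = - \frac{13}{9}$)
$P = 4663$ ($P = 4664 - 1 = 4663$)
$\frac{M{\left(154 \right)}}{-9833} - \frac{17698}{P} = - \frac{13}{9 \left(-9833\right)} - \frac{17698}{4663} = \left(- \frac{13}{9}\right) \left(- \frac{1}{9833}\right) - \frac{17698}{4663} = \frac{13}{88497} - \frac{17698}{4663} = - \frac{1566159287}{412661511}$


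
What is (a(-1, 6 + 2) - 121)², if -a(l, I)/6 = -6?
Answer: 7225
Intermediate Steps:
a(l, I) = 36 (a(l, I) = -6*(-6) = 36)
(a(-1, 6 + 2) - 121)² = (36 - 121)² = (-85)² = 7225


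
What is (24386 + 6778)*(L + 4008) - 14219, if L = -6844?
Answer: -88395323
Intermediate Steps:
(24386 + 6778)*(L + 4008) - 14219 = (24386 + 6778)*(-6844 + 4008) - 14219 = 31164*(-2836) - 14219 = -88381104 - 14219 = -88395323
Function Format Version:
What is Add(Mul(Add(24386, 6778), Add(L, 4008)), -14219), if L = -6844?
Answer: -88395323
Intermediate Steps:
Add(Mul(Add(24386, 6778), Add(L, 4008)), -14219) = Add(Mul(Add(24386, 6778), Add(-6844, 4008)), -14219) = Add(Mul(31164, -2836), -14219) = Add(-88381104, -14219) = -88395323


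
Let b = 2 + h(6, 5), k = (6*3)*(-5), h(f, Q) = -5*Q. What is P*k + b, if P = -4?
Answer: 337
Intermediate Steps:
k = -90 (k = 18*(-5) = -90)
b = -23 (b = 2 - 5*5 = 2 - 25 = -23)
P*k + b = -4*(-90) - 23 = 360 - 23 = 337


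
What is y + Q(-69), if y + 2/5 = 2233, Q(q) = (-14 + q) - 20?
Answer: 10648/5 ≈ 2129.6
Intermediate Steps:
Q(q) = -34 + q
y = 11163/5 (y = -⅖ + 2233 = 11163/5 ≈ 2232.6)
y + Q(-69) = 11163/5 + (-34 - 69) = 11163/5 - 103 = 10648/5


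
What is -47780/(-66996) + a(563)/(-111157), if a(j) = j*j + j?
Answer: -3990573103/1861768593 ≈ -2.1434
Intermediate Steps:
a(j) = j + j² (a(j) = j² + j = j + j²)
-47780/(-66996) + a(563)/(-111157) = -47780/(-66996) + (563*(1 + 563))/(-111157) = -47780*(-1/66996) + (563*564)*(-1/111157) = 11945/16749 + 317532*(-1/111157) = 11945/16749 - 317532/111157 = -3990573103/1861768593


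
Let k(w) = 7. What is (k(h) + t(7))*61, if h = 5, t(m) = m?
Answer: 854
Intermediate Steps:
(k(h) + t(7))*61 = (7 + 7)*61 = 14*61 = 854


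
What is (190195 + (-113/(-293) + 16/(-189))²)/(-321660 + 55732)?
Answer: -145813642932679/203874507560178 ≈ -0.71521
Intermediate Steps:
(190195 + (-113/(-293) + 16/(-189))²)/(-321660 + 55732) = (190195 + (-113*(-1/293) + 16*(-1/189))²)/(-265928) = (190195 + (113/293 - 16/189)²)*(-1/265928) = (190195 + (16669/55377)²)*(-1/265928) = (190195 + 277855561/3066612129)*(-1/265928) = (583254571730716/3066612129)*(-1/265928) = -145813642932679/203874507560178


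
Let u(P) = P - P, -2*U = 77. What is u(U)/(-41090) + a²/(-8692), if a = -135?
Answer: -18225/8692 ≈ -2.0968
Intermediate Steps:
U = -77/2 (U = -½*77 = -77/2 ≈ -38.500)
u(P) = 0
u(U)/(-41090) + a²/(-8692) = 0/(-41090) + (-135)²/(-8692) = 0*(-1/41090) + 18225*(-1/8692) = 0 - 18225/8692 = -18225/8692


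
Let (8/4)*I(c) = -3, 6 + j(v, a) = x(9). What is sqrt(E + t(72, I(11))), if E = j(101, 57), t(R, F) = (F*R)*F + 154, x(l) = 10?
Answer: 8*sqrt(5) ≈ 17.889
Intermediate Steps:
j(v, a) = 4 (j(v, a) = -6 + 10 = 4)
I(c) = -3/2 (I(c) = (1/2)*(-3) = -3/2)
t(R, F) = 154 + R*F**2 (t(R, F) = R*F**2 + 154 = 154 + R*F**2)
E = 4
sqrt(E + t(72, I(11))) = sqrt(4 + (154 + 72*(-3/2)**2)) = sqrt(4 + (154 + 72*(9/4))) = sqrt(4 + (154 + 162)) = sqrt(4 + 316) = sqrt(320) = 8*sqrt(5)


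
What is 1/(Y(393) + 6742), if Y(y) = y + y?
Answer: 1/7528 ≈ 0.00013284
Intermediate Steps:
Y(y) = 2*y
1/(Y(393) + 6742) = 1/(2*393 + 6742) = 1/(786 + 6742) = 1/7528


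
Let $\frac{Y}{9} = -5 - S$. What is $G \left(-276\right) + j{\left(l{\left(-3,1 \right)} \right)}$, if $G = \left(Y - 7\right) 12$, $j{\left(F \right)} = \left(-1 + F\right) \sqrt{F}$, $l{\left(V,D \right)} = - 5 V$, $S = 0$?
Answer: $172224 + 14 \sqrt{15} \approx 1.7228 \cdot 10^{5}$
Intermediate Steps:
$Y = -45$ ($Y = 9 \left(-5 - 0\right) = 9 \left(-5 + 0\right) = 9 \left(-5\right) = -45$)
$j{\left(F \right)} = \sqrt{F} \left(-1 + F\right)$
$G = -624$ ($G = \left(-45 - 7\right) 12 = \left(-52\right) 12 = -624$)
$G \left(-276\right) + j{\left(l{\left(-3,1 \right)} \right)} = \left(-624\right) \left(-276\right) + \sqrt{\left(-5\right) \left(-3\right)} \left(-1 - -15\right) = 172224 + \sqrt{15} \left(-1 + 15\right) = 172224 + \sqrt{15} \cdot 14 = 172224 + 14 \sqrt{15}$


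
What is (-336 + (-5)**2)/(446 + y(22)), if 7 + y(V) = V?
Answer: -311/461 ≈ -0.67462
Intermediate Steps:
y(V) = -7 + V
(-336 + (-5)**2)/(446 + y(22)) = (-336 + (-5)**2)/(446 + (-7 + 22)) = (-336 + 25)/(446 + 15) = -311/461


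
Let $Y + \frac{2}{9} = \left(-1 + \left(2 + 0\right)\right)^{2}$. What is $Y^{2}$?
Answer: $\frac{49}{81} \approx 0.60494$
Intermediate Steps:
$Y = \frac{7}{9}$ ($Y = - \frac{2}{9} + \left(-1 + \left(2 + 0\right)\right)^{2} = - \frac{2}{9} + \left(-1 + 2\right)^{2} = - \frac{2}{9} + 1^{2} = - \frac{2}{9} + 1 = \frac{7}{9} \approx 0.77778$)
$Y^{2} = \left(\frac{7}{9}\right)^{2} = \frac{49}{81}$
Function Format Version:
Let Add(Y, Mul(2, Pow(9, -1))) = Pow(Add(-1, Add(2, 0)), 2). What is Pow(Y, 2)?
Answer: Rational(49, 81) ≈ 0.60494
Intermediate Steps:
Y = Rational(7, 9) (Y = Add(Rational(-2, 9), Pow(Add(-1, Add(2, 0)), 2)) = Add(Rational(-2, 9), Pow(Add(-1, 2), 2)) = Add(Rational(-2, 9), Pow(1, 2)) = Add(Rational(-2, 9), 1) = Rational(7, 9) ≈ 0.77778)
Pow(Y, 2) = Pow(Rational(7, 9), 2) = Rational(49, 81)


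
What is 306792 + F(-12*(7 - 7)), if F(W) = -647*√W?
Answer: 306792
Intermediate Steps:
306792 + F(-12*(7 - 7)) = 306792 - 647*2*I*√3*√(7 - 7) = 306792 - 647*√(-12*0) = 306792 - 647*√0 = 306792 - 647*0 = 306792 + 0 = 306792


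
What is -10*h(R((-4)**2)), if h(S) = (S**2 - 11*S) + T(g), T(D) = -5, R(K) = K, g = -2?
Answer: -750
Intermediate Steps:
h(S) = -5 + S**2 - 11*S (h(S) = (S**2 - 11*S) - 5 = -5 + S**2 - 11*S)
-10*h(R((-4)**2)) = -10*(-5 + ((-4)**2)**2 - 11*(-4)**2) = -10*(-5 + 16**2 - 11*16) = -10*(-5 + 256 - 176) = -10*75 = -750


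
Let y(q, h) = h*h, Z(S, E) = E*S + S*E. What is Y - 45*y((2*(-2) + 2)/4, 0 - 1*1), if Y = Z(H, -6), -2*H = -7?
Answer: -87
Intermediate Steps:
H = 7/2 (H = -½*(-7) = 7/2 ≈ 3.5000)
Z(S, E) = 2*E*S (Z(S, E) = E*S + E*S = 2*E*S)
Y = -42 (Y = 2*(-6)*(7/2) = -42)
y(q, h) = h²
Y - 45*y((2*(-2) + 2)/4, 0 - 1*1) = -42 - 45*(0 - 1*1)² = -42 - 45*(0 - 1)² = -42 - 45*(-1)² = -42 - 45*1 = -42 - 45 = -87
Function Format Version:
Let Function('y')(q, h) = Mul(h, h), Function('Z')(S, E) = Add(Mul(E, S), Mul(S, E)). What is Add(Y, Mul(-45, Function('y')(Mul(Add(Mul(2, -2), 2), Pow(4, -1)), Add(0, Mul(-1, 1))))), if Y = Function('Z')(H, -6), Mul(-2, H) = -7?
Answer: -87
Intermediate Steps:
H = Rational(7, 2) (H = Mul(Rational(-1, 2), -7) = Rational(7, 2) ≈ 3.5000)
Function('Z')(S, E) = Mul(2, E, S) (Function('Z')(S, E) = Add(Mul(E, S), Mul(E, S)) = Mul(2, E, S))
Y = -42 (Y = Mul(2, -6, Rational(7, 2)) = -42)
Function('y')(q, h) = Pow(h, 2)
Add(Y, Mul(-45, Function('y')(Mul(Add(Mul(2, -2), 2), Pow(4, -1)), Add(0, Mul(-1, 1))))) = Add(-42, Mul(-45, Pow(Add(0, Mul(-1, 1)), 2))) = Add(-42, Mul(-45, Pow(Add(0, -1), 2))) = Add(-42, Mul(-45, Pow(-1, 2))) = Add(-42, Mul(-45, 1)) = Add(-42, -45) = -87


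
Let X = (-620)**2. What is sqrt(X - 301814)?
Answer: sqrt(82586) ≈ 287.38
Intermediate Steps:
X = 384400
sqrt(X - 301814) = sqrt(384400 - 301814) = sqrt(82586)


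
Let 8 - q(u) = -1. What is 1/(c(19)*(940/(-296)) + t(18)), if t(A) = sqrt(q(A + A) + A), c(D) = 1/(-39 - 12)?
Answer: -886890/384507827 + 42729228*sqrt(3)/384507827 ≈ 0.19017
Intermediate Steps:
q(u) = 9 (q(u) = 8 - 1*(-1) = 8 + 1 = 9)
c(D) = -1/51 (c(D) = 1/(-51) = -1/51)
t(A) = sqrt(9 + A)
1/(c(19)*(940/(-296)) + t(18)) = 1/(-940/(51*(-296)) + sqrt(9 + 18)) = 1/(-940*(-1)/(51*296) + sqrt(27)) = 1/(-1/51*(-235/74) + 3*sqrt(3)) = 1/(235/3774 + 3*sqrt(3))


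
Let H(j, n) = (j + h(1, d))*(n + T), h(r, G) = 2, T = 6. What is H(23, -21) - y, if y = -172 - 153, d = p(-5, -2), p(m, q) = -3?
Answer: -50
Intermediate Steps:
d = -3
y = -325
H(j, n) = (2 + j)*(6 + n) (H(j, n) = (j + 2)*(n + 6) = (2 + j)*(6 + n))
H(23, -21) - y = (12 + 2*(-21) + 6*23 + 23*(-21)) - 1*(-325) = (12 - 42 + 138 - 483) + 325 = -375 + 325 = -50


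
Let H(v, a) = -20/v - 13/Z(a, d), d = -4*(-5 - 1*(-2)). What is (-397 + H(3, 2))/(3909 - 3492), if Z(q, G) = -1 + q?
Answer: -1250/1251 ≈ -0.99920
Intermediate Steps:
d = 12 (d = -4*(-5 + 2) = -4*(-3) = 12)
H(v, a) = -20/v - 13/(-1 + a)
(-397 + H(3, 2))/(3909 - 3492) = (-397 + (20 - 20*2 - 13*3)/(3*(-1 + 2)))/(3909 - 3492) = (-397 + (1/3)*(20 - 40 - 39)/1)/417 = (-397 + (1/3)*1*(-59))*(1/417) = (-397 - 59/3)*(1/417) = -1250/3*1/417 = -1250/1251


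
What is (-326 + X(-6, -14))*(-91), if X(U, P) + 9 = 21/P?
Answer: 61243/2 ≈ 30622.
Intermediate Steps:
X(U, P) = -9 + 21/P
(-326 + X(-6, -14))*(-91) = (-326 + (-9 + 21/(-14)))*(-91) = (-326 + (-9 + 21*(-1/14)))*(-91) = (-326 + (-9 - 3/2))*(-91) = (-326 - 21/2)*(-91) = -673/2*(-91) = 61243/2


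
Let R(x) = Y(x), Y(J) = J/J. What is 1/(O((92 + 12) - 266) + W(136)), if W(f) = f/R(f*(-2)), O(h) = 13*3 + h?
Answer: 1/13 ≈ 0.076923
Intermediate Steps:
Y(J) = 1
R(x) = 1
O(h) = 39 + h
W(f) = f (W(f) = f/1 = f*1 = f)
1/(O((92 + 12) - 266) + W(136)) = 1/((39 + ((92 + 12) - 266)) + 136) = 1/((39 + (104 - 266)) + 136) = 1/((39 - 162) + 136) = 1/(-123 + 136) = 1/13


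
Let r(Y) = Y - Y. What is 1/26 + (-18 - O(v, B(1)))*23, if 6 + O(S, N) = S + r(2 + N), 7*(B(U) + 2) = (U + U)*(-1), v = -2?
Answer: -5979/26 ≈ -229.96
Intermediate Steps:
r(Y) = 0
B(U) = -2 - 2*U/7 (B(U) = -2 + ((U + U)*(-1))/7 = -2 + ((2*U)*(-1))/7 = -2 + (-2*U)/7 = -2 - 2*U/7)
O(S, N) = -6 + S (O(S, N) = -6 + (S + 0) = -6 + S)
1/26 + (-18 - O(v, B(1)))*23 = 1/26 + (-18 - (-6 - 2))*23 = 1/26 + (-18 - 1*(-8))*23 = 1/26 + (-18 + 8)*23 = 1/26 - 10*23 = 1/26 - 230 = -5979/26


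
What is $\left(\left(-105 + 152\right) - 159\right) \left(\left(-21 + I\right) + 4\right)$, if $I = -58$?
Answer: $8400$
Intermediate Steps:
$\left(\left(-105 + 152\right) - 159\right) \left(\left(-21 + I\right) + 4\right) = \left(\left(-105 + 152\right) - 159\right) \left(\left(-21 - 58\right) + 4\right) = \left(47 - 159\right) \left(-79 + 4\right) = \left(-112\right) \left(-75\right) = 8400$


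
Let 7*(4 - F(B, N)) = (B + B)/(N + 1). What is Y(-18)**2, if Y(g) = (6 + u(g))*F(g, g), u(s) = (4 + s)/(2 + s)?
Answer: 9150625/14161 ≈ 646.18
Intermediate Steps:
F(B, N) = 4 - 2*B/(7*(1 + N)) (F(B, N) = 4 - (B + B)/(7*(N + 1)) = 4 - 2*B/(7*(1 + N)))
u(s) = (4 + s)/(2 + s)
Y(g) = 2*(6 + (4 + g)/(2 + g))*(14 + 13*g)/(7*(1 + g)) (Y(g) = (6 + (4 + g)/(2 + g))*(2*(14 - g + 14*g)/(7*(1 + g))) = (6 + (4 + g)/(2 + g))*(2*(14 + 13*g)/(7*(1 + g))) = 2*(6 + (4 + g)/(2 + g))*(14 + 13*g)/(7*(1 + g)))
Y(-18)**2 = (2*(14 + 13*(-18))*(16 + 7*(-18))/(7*(1 - 18)*(2 - 18)))**2 = ((2/7)*(14 - 234)*(16 - 126)/(-17*(-16)))**2 = ((2/7)*(-1/17)*(-1/16)*(-220)*(-110))**2 = (3025/119)**2 = 9150625/14161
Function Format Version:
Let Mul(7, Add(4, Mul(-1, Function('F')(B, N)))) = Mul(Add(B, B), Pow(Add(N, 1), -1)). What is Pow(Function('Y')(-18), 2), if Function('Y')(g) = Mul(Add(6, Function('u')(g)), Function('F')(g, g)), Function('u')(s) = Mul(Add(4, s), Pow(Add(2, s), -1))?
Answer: Rational(9150625, 14161) ≈ 646.18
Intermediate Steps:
Function('F')(B, N) = Add(4, Mul(Rational(-2, 7), B, Pow(Add(1, N), -1))) (Function('F')(B, N) = Add(4, Mul(Rational(-1, 7), Mul(Add(B, B), Pow(Add(N, 1), -1)))) = Add(4, Mul(Rational(-1, 7), Mul(Mul(2, B), Pow(Add(1, N), -1)))) = Add(4, Mul(Rational(-1, 7), Mul(2, B, Pow(Add(1, N), -1)))) = Add(4, Mul(Rational(-2, 7), B, Pow(Add(1, N), -1))))
Function('u')(s) = Mul(Pow(Add(2, s), -1), Add(4, s))
Function('Y')(g) = Mul(Rational(2, 7), Pow(Add(1, g), -1), Add(6, Mul(Pow(Add(2, g), -1), Add(4, g))), Add(14, Mul(13, g))) (Function('Y')(g) = Mul(Add(6, Mul(Pow(Add(2, g), -1), Add(4, g))), Mul(Rational(2, 7), Pow(Add(1, g), -1), Add(14, Mul(-1, g), Mul(14, g)))) = Mul(Add(6, Mul(Pow(Add(2, g), -1), Add(4, g))), Mul(Rational(2, 7), Pow(Add(1, g), -1), Add(14, Mul(13, g)))) = Mul(Rational(2, 7), Pow(Add(1, g), -1), Add(6, Mul(Pow(Add(2, g), -1), Add(4, g))), Add(14, Mul(13, g))))
Pow(Function('Y')(-18), 2) = Pow(Mul(Rational(2, 7), Pow(Add(1, -18), -1), Pow(Add(2, -18), -1), Add(14, Mul(13, -18)), Add(16, Mul(7, -18))), 2) = Pow(Mul(Rational(2, 7), Pow(-17, -1), Pow(-16, -1), Add(14, -234), Add(16, -126)), 2) = Pow(Mul(Rational(2, 7), Rational(-1, 17), Rational(-1, 16), -220, -110), 2) = Pow(Rational(3025, 119), 2) = Rational(9150625, 14161)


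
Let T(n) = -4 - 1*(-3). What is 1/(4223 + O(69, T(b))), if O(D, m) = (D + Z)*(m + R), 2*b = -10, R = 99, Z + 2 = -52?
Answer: 1/5693 ≈ 0.00017565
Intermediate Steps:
Z = -54 (Z = -2 - 52 = -54)
b = -5 (b = (1/2)*(-10) = -5)
T(n) = -1 (T(n) = -4 + 3 = -1)
O(D, m) = (-54 + D)*(99 + m) (O(D, m) = (D - 54)*(m + 99) = (-54 + D)*(99 + m))
1/(4223 + O(69, T(b))) = 1/(4223 + (-5346 - 54*(-1) + 99*69 + 69*(-1))) = 1/(4223 + (-5346 + 54 + 6831 - 69)) = 1/(4223 + 1470) = 1/5693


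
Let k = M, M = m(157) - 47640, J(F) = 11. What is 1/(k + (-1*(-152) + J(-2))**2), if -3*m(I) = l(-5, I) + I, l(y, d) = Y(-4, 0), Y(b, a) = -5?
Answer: -3/63365 ≈ -4.7345e-5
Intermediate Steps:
l(y, d) = -5
m(I) = 5/3 - I/3 (m(I) = -(-5 + I)/3 = 5/3 - I/3)
M = -143072/3 (M = (5/3 - 1/3*157) - 47640 = (5/3 - 157/3) - 47640 = -152/3 - 47640 = -143072/3 ≈ -47691.)
k = -143072/3 ≈ -47691.
1/(k + (-1*(-152) + J(-2))**2) = 1/(-143072/3 + (-1*(-152) + 11)**2) = 1/(-143072/3 + (152 + 11)**2) = 1/(-143072/3 + 163**2) = 1/(-143072/3 + 26569) = 1/(-63365/3) = -3/63365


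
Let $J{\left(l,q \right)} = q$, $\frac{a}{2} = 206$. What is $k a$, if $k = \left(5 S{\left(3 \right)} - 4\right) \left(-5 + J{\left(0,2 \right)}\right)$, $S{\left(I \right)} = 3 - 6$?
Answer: $23484$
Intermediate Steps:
$a = 412$ ($a = 2 \cdot 206 = 412$)
$S{\left(I \right)} = -3$ ($S{\left(I \right)} = 3 - 6 = -3$)
$k = 57$ ($k = \left(5 \left(-3\right) - 4\right) \left(-5 + 2\right) = \left(-15 - 4\right) \left(-3\right) = \left(-19\right) \left(-3\right) = 57$)
$k a = 57 \cdot 412 = 23484$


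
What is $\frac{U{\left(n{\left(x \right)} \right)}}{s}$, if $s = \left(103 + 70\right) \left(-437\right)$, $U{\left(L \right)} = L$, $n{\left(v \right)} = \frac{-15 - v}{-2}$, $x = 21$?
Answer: $- \frac{18}{75601} \approx -0.00023809$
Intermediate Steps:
$n{\left(v \right)} = \frac{15}{2} + \frac{v}{2}$ ($n{\left(v \right)} = \left(-15 - v\right) \left(- \frac{1}{2}\right) = \frac{15}{2} + \frac{v}{2}$)
$s = -75601$ ($s = 173 \left(-437\right) = -75601$)
$\frac{U{\left(n{\left(x \right)} \right)}}{s} = \frac{\frac{15}{2} + \frac{1}{2} \cdot 21}{-75601} = \left(\frac{15}{2} + \frac{21}{2}\right) \left(- \frac{1}{75601}\right) = 18 \left(- \frac{1}{75601}\right) = - \frac{18}{75601}$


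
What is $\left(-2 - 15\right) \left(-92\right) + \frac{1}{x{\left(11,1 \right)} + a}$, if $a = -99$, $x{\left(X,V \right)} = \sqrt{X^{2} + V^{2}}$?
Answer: $\frac{15137857}{9679} - \frac{\sqrt{122}}{9679} \approx 1564.0$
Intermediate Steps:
$x{\left(X,V \right)} = \sqrt{V^{2} + X^{2}}$
$\left(-2 - 15\right) \left(-92\right) + \frac{1}{x{\left(11,1 \right)} + a} = \left(-2 - 15\right) \left(-92\right) + \frac{1}{\sqrt{1^{2} + 11^{2}} - 99} = \left(-2 - 15\right) \left(-92\right) + \frac{1}{\sqrt{1 + 121} - 99} = \left(-17\right) \left(-92\right) + \frac{1}{\sqrt{122} - 99} = 1564 + \frac{1}{-99 + \sqrt{122}}$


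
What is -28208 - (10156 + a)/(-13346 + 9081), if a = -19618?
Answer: -120316582/4265 ≈ -28210.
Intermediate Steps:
-28208 - (10156 + a)/(-13346 + 9081) = -28208 - (10156 - 19618)/(-13346 + 9081) = -28208 - (-9462)/(-4265) = -28208 - (-9462)*(-1)/4265 = -28208 - 1*9462/4265 = -28208 - 9462/4265 = -120316582/4265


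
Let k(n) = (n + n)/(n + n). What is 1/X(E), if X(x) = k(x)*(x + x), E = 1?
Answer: ½ ≈ 0.50000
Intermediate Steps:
k(n) = 1 (k(n) = (2*n)/((2*n)) = (2*n)*(1/(2*n)) = 1)
X(x) = 2*x (X(x) = 1*(x + x) = 1*(2*x) = 2*x)
1/X(E) = 1/(2*1) = 1/2 = ½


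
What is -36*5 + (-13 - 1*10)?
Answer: -203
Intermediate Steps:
-36*5 + (-13 - 1*10) = -180 + (-13 - 10) = -180 - 23 = -203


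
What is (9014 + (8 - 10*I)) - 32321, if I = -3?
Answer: -23269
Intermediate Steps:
(9014 + (8 - 10*I)) - 32321 = (9014 + (8 - 10*(-3))) - 32321 = (9014 + (8 + 30)) - 32321 = (9014 + 38) - 32321 = 9052 - 32321 = -23269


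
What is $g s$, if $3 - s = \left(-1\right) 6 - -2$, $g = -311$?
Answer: $-2177$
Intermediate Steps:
$s = 7$ ($s = 3 - \left(\left(-1\right) 6 - -2\right) = 3 - \left(-6 + 2\right) = 3 - -4 = 3 + 4 = 7$)
$g s = \left(-311\right) 7 = -2177$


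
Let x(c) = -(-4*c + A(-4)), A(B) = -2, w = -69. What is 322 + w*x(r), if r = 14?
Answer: -3680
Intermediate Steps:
x(c) = 2 + 4*c (x(c) = -(-4*c - 2) = -(-2 - 4*c) = 2 + 4*c)
322 + w*x(r) = 322 - 69*(2 + 4*14) = 322 - 69*(2 + 56) = 322 - 69*58 = 322 - 4002 = -3680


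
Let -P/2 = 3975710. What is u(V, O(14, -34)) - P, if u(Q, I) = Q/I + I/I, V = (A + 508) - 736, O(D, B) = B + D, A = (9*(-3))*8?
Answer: 39757216/5 ≈ 7.9514e+6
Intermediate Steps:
A = -216 (A = -27*8 = -216)
V = -444 (V = (-216 + 508) - 736 = 292 - 736 = -444)
P = -7951420 (P = -2*3975710 = -7951420)
u(Q, I) = 1 + Q/I (u(Q, I) = Q/I + 1 = 1 + Q/I)
u(V, O(14, -34)) - P = ((-34 + 14) - 444)/(-34 + 14) - 1*(-7951420) = (-20 - 444)/(-20) + 7951420 = -1/20*(-464) + 7951420 = 116/5 + 7951420 = 39757216/5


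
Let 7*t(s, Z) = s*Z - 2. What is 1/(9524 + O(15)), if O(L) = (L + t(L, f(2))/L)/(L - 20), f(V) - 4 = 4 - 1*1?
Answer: 525/4998422 ≈ 0.00010503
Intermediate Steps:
f(V) = 7 (f(V) = 4 + (4 - 1*1) = 4 + (4 - 1) = 4 + 3 = 7)
t(s, Z) = -2/7 + Z*s/7 (t(s, Z) = (s*Z - 2)/7 = (Z*s - 2)/7 = (-2 + Z*s)/7 = -2/7 + Z*s/7)
O(L) = (L + (-2/7 + L)/L)/(-20 + L) (O(L) = (L + (-2/7 + (⅐)*7*L)/L)/(L - 20) = (L + (-2/7 + L)/L)/(-20 + L))
1/(9524 + O(15)) = 1/(9524 + (-2/7 + 15 + 15²)/(15*(-20 + 15))) = 1/(9524 + (1/15)*(-2/7 + 15 + 225)/(-5)) = 1/(9524 + (1/15)*(-⅕)*(1678/7)) = 1/(9524 - 1678/525) = 1/(4998422/525) = 525/4998422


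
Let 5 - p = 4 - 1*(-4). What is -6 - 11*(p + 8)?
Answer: -61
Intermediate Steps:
p = -3 (p = 5 - (4 - 1*(-4)) = 5 - (4 + 4) = 5 - 1*8 = 5 - 8 = -3)
-6 - 11*(p + 8) = -6 - 11*(-3 + 8) = -6 - 11*5 = -6 - 55 = -61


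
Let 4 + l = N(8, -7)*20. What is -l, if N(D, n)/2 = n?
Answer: 284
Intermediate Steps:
N(D, n) = 2*n
l = -284 (l = -4 + (2*(-7))*20 = -4 - 14*20 = -4 - 280 = -284)
-l = -1*(-284) = 284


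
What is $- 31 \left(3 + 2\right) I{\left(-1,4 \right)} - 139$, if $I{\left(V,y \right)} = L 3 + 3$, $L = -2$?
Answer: $326$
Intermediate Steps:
$I{\left(V,y \right)} = -3$ ($I{\left(V,y \right)} = \left(-2\right) 3 + 3 = -6 + 3 = -3$)
$- 31 \left(3 + 2\right) I{\left(-1,4 \right)} - 139 = - 31 \left(3 + 2\right) \left(-3\right) - 139 = - 31 \cdot 5 \left(-3\right) - 139 = \left(-31\right) \left(-15\right) - 139 = 465 - 139 = 326$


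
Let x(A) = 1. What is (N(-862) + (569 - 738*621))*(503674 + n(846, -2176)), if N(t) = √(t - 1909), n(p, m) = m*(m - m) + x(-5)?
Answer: -230546654075 + 503675*I*√2771 ≈ -2.3055e+11 + 2.6514e+7*I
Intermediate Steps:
n(p, m) = 1 (n(p, m) = m*(m - m) + 1 = m*0 + 1 = 0 + 1 = 1)
N(t) = √(-1909 + t)
(N(-862) + (569 - 738*621))*(503674 + n(846, -2176)) = (√(-1909 - 862) + (569 - 738*621))*(503674 + 1) = (√(-2771) + (569 - 458298))*503675 = (I*√2771 - 457729)*503675 = (-457729 + I*√2771)*503675 = -230546654075 + 503675*I*√2771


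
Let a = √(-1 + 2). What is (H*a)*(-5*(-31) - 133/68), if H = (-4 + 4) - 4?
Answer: -10407/17 ≈ -612.18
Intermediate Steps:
a = 1 (a = √1 = 1)
H = -4 (H = 0 - 4 = -4)
(H*a)*(-5*(-31) - 133/68) = (-4*1)*(-5*(-31) - 133/68) = -4*(155 - 133*1/68) = -4*(155 - 133/68) = -4*10407/68 = -10407/17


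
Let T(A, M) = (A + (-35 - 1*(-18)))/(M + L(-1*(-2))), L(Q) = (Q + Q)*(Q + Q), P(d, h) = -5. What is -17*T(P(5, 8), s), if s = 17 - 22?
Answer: 34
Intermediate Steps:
L(Q) = 4*Q² (L(Q) = (2*Q)*(2*Q) = 4*Q²)
s = -5
T(A, M) = (-17 + A)/(16 + M) (T(A, M) = (A + (-35 - 1*(-18)))/(M + 4*(-1*(-2))²) = (A + (-35 + 18))/(M + 4*2²) = (A - 17)/(M + 4*4) = (-17 + A)/(M + 16) = (-17 + A)/(16 + M))
-17*T(P(5, 8), s) = -17*(-17 - 5)/(16 - 5) = -17*(-22)/11 = -17*(-2) = 34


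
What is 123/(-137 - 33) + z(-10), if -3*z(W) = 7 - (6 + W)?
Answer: -2239/510 ≈ -4.3902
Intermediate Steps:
z(W) = -⅓ + W/3 (z(W) = -(7 - (6 + W))/3 = -(7 + (-6 - W))/3 = -(1 - W)/3 = -⅓ + W/3)
123/(-137 - 33) + z(-10) = 123/(-137 - 33) + (-⅓ + (⅓)*(-10)) = 123/(-170) + (-⅓ - 10/3) = 123*(-1/170) - 11/3 = -123/170 - 11/3 = -2239/510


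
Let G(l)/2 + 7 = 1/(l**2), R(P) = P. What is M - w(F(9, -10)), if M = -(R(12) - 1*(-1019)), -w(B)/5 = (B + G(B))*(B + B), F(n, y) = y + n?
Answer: -901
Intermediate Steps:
G(l) = -14 + 2/l**2 (G(l) = -14 + 2/(l**2) = -14 + 2/l**2)
F(n, y) = n + y
w(B) = -10*B*(-14 + B + 2/B**2) (w(B) = -5*(B + (-14 + 2/B**2))*(B + B) = -5*(-14 + B + 2/B**2)*2*B = -10*B*(-14 + B + 2/B**2))
M = -1031 (M = -(12 - 1*(-1019)) = -(12 + 1019) = -1*1031 = -1031)
M - w(F(9, -10)) = -1031 - 10*(-2 + (9 - 10)**2*(14 - (9 - 10)))/(9 - 10) = -1031 - 10*(-2 + (-1)**2*(14 - 1*(-1)))/(-1) = -1031 - 10*(-1)*(-2 + 1*(14 + 1)) = -1031 - 10*(-1)*(-2 + 1*15) = -1031 - 10*(-1)*(-2 + 15) = -1031 - 10*(-1)*13 = -1031 - 1*(-130) = -1031 + 130 = -901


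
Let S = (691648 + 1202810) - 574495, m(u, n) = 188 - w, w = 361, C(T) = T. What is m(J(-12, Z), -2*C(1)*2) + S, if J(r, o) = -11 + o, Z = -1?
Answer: 1319790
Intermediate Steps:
m(u, n) = -173 (m(u, n) = 188 - 1*361 = 188 - 361 = -173)
S = 1319963 (S = 1894458 - 574495 = 1319963)
m(J(-12, Z), -2*C(1)*2) + S = -173 + 1319963 = 1319790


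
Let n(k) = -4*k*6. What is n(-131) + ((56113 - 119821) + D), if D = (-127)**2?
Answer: -44435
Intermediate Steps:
D = 16129
n(k) = -24*k
n(-131) + ((56113 - 119821) + D) = -24*(-131) + ((56113 - 119821) + 16129) = 3144 + (-63708 + 16129) = 3144 - 47579 = -44435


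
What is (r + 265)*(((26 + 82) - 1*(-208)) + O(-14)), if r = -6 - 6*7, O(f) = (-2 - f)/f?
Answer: 68386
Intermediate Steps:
O(f) = (-2 - f)/f
r = -48 (r = -6 - 42 = -48)
(r + 265)*(((26 + 82) - 1*(-208)) + O(-14)) = (-48 + 265)*(((26 + 82) - 1*(-208)) + (-2 - 1*(-14))/(-14)) = 217*((108 + 208) - (-2 + 14)/14) = 217*(316 - 1/14*12) = 217*(316 - 6/7) = 217*(2206/7) = 68386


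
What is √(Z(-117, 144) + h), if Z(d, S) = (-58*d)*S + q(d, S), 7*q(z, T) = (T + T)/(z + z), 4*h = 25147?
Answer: 3*√3619608811/182 ≈ 991.70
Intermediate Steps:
h = 25147/4 (h = (¼)*25147 = 25147/4 ≈ 6286.8)
q(z, T) = T/(7*z) (q(z, T) = ((T + T)/(z + z))/7 = ((2*T)/((2*z)))/7 = ((2*T)*(1/(2*z)))/7 = (T/z)/7 = T/(7*z))
Z(d, S) = -58*S*d + S/(7*d) (Z(d, S) = (-58*d)*S + S/(7*d) = -58*S*d + S/(7*d))
√(Z(-117, 144) + h) = √((-58*144*(-117) + (⅐)*144/(-117)) + 25147/4) = √((977184 + (⅐)*144*(-1/117)) + 25147/4) = √((977184 - 16/91) + 25147/4) = √(88923728/91 + 25147/4) = √(357983289/364) = 3*√3619608811/182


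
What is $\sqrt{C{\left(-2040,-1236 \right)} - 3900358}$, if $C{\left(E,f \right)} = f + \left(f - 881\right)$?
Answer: $i \sqrt{3903711} \approx 1975.8 i$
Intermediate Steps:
$C{\left(E,f \right)} = -881 + 2 f$ ($C{\left(E,f \right)} = f + \left(f - 881\right) = f + \left(-881 + f\right) = -881 + 2 f$)
$\sqrt{C{\left(-2040,-1236 \right)} - 3900358} = \sqrt{\left(-881 + 2 \left(-1236\right)\right) - 3900358} = \sqrt{\left(-881 - 2472\right) - 3900358} = \sqrt{-3353 - 3900358} = \sqrt{-3903711} = i \sqrt{3903711}$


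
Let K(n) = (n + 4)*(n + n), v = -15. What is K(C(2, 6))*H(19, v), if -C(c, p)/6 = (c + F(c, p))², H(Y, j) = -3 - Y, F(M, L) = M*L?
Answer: -60643968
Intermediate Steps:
F(M, L) = L*M
C(c, p) = -6*(c + c*p)² (C(c, p) = -6*(c + p*c)² = -6*(c + c*p)²)
K(n) = 2*n*(4 + n) (K(n) = (4 + n)*(2*n) = 2*n*(4 + n))
K(C(2, 6))*H(19, v) = (2*(-6*2²*(1 + 6)²)*(4 - 6*2²*(1 + 6)²))*(-3 - 1*19) = (2*(-6*4*7²)*(4 - 6*4*7²))*(-3 - 19) = (2*(-6*4*49)*(4 - 6*4*49))*(-22) = (2*(-1176)*(4 - 1176))*(-22) = (2*(-1176)*(-1172))*(-22) = 2756544*(-22) = -60643968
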